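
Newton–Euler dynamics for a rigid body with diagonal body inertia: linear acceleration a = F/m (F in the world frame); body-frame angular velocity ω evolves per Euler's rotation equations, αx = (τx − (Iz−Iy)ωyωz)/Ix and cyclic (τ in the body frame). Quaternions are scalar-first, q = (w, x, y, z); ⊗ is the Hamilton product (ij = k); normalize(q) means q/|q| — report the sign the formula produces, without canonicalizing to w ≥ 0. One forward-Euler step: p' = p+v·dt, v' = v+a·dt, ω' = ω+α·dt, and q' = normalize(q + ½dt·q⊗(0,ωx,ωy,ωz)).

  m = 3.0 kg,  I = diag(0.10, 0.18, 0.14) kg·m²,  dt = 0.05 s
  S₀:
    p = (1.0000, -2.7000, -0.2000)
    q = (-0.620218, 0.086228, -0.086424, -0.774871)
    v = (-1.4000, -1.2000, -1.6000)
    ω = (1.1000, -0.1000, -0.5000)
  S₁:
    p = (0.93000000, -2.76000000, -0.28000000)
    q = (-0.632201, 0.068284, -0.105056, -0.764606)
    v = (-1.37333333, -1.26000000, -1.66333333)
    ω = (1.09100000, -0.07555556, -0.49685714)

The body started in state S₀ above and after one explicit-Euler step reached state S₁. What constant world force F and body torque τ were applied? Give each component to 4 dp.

velocity change Δv = (0.02666667, -0.06000000, -0.06333333)
F = m·Δv/dt = (1.6000, -3.6000, -3.8000)
ω₁ − ω₀ = (-0.00900000, 0.02444444, 0.00314286)
gyro term ω₀×Iω₀ = (-0.0020, 0.0220, -0.0088)
I·α + gyro = (-0.0200, 0.1100, 0.0000)

F = (1.6000, -3.6000, -3.8000)
τ = (-0.0200, 0.1100, 0.0000)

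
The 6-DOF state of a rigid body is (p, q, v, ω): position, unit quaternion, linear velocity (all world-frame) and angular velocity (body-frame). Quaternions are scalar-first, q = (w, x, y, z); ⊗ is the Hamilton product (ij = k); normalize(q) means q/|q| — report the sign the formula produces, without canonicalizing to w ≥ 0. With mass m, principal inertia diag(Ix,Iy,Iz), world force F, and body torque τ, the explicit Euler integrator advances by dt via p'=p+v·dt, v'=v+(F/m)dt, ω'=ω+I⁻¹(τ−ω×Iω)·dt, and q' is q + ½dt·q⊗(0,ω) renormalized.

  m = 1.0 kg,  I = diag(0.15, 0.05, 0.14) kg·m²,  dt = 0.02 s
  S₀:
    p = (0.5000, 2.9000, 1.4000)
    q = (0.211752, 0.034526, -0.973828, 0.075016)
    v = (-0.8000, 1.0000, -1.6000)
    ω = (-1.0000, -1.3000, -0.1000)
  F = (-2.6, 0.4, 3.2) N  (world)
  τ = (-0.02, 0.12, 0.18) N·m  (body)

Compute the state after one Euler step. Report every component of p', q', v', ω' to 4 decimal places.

p' = (0.4840, 2.9200, 1.3680)
q' = (0.1995, 0.0344, -0.9772, 0.0646)
v' = (-0.8520, 1.0080, -1.5360)
ω' = (-1.0042, -1.2524, -0.0557)

precession coupling ω×(Iω) = (0.0117, 0.0010, -0.1300)
angular accel α = (-0.2113, 2.3800, 2.2143)
new body rate ω' = (-1.0042, -1.2524, -0.0557)
Hamilton product q⊗(0,ω) = (-1.2239488, -0.0168484, -0.3468410, -1.0398870)
q + ½dt·q⊗(0,ω), renormalized = (0.1995, 0.0344, -0.9772, 0.0646)
a = F/m = (-2.6000, 0.4000, 3.2000)
p + v·dt = (0.4840, 2.9200, 1.3680)
v + (F/m)dt = (-0.8520, 1.0080, -1.5360)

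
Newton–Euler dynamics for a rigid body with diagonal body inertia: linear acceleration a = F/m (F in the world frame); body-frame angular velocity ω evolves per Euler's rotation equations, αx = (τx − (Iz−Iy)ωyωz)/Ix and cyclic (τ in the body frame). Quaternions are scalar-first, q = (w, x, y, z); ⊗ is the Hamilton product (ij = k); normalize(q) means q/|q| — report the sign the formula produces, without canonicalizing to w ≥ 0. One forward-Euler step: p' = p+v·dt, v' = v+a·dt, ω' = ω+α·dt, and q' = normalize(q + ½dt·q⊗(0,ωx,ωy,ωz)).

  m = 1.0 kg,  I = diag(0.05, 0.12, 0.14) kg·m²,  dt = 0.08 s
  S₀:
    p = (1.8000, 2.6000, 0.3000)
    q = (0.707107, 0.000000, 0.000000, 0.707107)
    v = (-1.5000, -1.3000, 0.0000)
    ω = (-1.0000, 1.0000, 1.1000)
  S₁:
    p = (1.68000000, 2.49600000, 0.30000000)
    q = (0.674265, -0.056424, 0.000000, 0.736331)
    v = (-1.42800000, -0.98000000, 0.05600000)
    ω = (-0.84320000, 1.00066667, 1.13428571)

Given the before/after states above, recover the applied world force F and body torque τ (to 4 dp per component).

v₁ − v₀ = (0.07200000, 0.32000000, 0.05600000)
m·(v₁−v₀)/dt = (0.9000, 4.0000, 0.7000)
rate change Δω = (0.15680000, 0.00066667, 0.03428571)
gyro term ω₀×Iω₀ = (0.0220, 0.0990, -0.0700)
τ = I·(Δω/dt) + ω₀×(Iω₀) = (0.1200, 0.1000, -0.0100)

F = (0.9000, 4.0000, 0.7000)
τ = (0.1200, 0.1000, -0.0100)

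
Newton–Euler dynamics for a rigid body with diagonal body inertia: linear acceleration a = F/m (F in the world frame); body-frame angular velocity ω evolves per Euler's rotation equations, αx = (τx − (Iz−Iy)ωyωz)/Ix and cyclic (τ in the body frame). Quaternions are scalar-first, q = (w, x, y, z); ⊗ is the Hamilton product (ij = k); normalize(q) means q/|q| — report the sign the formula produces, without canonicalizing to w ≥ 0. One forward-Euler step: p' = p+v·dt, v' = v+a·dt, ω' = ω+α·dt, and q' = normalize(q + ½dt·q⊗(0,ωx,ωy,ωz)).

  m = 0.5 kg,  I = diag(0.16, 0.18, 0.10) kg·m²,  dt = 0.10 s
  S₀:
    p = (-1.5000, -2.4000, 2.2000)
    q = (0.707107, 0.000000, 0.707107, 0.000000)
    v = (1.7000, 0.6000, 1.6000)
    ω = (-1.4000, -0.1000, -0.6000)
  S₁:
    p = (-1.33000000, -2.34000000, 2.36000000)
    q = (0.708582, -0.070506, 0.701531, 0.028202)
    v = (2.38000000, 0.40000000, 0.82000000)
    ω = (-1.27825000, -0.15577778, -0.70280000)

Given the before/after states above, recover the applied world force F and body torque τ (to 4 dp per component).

F = (3.4000, -1.0000, -3.9000)
τ = (0.1900, -0.0500, -0.1000)

ω₁ − ω₀ = (0.12175000, -0.05577778, -0.10280000)
applied torque τ = (0.1900, -0.0500, -0.1000)
velocity change Δv = (0.68000000, -0.20000000, -0.78000000)
F = m·Δv/dt = (3.4000, -1.0000, -3.9000)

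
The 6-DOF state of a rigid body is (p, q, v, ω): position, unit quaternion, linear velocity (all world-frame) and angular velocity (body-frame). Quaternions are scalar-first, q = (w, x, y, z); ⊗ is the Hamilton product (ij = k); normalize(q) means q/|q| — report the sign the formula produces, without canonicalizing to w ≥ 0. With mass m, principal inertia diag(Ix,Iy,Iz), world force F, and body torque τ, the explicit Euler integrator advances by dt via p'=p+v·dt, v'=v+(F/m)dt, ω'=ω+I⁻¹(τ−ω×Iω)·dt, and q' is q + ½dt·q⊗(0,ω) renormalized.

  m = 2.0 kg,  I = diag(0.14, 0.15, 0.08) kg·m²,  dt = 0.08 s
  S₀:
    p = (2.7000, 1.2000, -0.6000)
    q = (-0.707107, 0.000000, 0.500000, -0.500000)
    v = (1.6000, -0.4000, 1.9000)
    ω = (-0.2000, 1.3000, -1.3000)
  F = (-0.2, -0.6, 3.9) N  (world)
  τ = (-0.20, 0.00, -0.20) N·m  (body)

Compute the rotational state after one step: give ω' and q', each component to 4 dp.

ω' = (-0.3819, 1.2917, -1.4974)
q' = (-0.7570, 0.0056, 0.4660, -0.4580)

gyro term ω×Iω = (0.1183, 0.0156, -0.0026)
angular accel α = (-2.2736, -0.1040, -2.4675)
ω' = ω + α·dt = (-0.3819, 1.2917, -1.4974)
Hamilton product q⊗(0,ω) = (-1.3000000, 0.1414214, -0.8192391, 1.0192391)
updated quaternion q' = (-0.7570, 0.0056, 0.4660, -0.4580)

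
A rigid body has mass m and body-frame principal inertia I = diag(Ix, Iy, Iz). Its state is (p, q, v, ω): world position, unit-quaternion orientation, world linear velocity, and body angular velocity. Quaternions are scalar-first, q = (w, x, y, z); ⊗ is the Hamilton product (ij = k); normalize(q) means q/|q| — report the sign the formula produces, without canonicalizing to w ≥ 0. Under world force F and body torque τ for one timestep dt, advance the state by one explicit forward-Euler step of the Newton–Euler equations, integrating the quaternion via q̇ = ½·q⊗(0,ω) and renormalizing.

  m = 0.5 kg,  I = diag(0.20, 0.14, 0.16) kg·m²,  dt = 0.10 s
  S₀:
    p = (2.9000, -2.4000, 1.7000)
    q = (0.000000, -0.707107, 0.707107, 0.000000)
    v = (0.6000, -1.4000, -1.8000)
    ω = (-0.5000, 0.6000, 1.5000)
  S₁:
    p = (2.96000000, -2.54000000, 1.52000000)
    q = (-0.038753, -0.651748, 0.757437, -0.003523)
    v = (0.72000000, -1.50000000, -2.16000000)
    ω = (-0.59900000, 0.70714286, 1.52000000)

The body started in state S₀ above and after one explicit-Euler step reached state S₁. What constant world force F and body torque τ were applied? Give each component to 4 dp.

F = (0.6000, -0.5000, -1.8000)
τ = (-0.1800, 0.1200, 0.0500)

rate change Δω = (-0.09900000, 0.10714286, 0.02000000)
applied torque τ = (-0.1800, 0.1200, 0.0500)
velocity change Δv = (0.12000000, -0.10000000, -0.36000000)
m·(v₁−v₀)/dt = (0.6000, -0.5000, -1.8000)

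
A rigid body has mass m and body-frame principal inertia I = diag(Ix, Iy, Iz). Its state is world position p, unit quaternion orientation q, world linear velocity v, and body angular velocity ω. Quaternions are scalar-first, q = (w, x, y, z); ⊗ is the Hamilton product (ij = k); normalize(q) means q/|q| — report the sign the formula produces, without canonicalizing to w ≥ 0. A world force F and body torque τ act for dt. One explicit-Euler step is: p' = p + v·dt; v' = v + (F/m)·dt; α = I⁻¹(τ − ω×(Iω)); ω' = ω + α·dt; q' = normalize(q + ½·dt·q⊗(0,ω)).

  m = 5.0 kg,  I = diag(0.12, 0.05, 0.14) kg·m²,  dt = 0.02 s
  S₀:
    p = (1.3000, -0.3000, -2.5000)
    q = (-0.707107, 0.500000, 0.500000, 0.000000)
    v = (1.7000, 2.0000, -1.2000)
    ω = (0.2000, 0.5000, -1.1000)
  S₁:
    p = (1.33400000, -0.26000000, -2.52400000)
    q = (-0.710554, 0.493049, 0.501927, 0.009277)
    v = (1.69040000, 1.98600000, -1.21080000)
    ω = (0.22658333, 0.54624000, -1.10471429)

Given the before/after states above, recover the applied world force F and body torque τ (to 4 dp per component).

v₁ − v₀ = (-0.00960000, -0.01400000, -0.01080000)
F = m·Δv/dt = (-2.4000, -3.5000, -2.7000)
rate change Δω = (0.02658333, 0.04624000, -0.00471429)
ω₀×(Iω₀) = (-0.0495, 0.0044, -0.0070)
applied torque τ = (0.1100, 0.1200, -0.0400)

F = (-2.4000, -3.5000, -2.7000)
τ = (0.1100, 0.1200, -0.0400)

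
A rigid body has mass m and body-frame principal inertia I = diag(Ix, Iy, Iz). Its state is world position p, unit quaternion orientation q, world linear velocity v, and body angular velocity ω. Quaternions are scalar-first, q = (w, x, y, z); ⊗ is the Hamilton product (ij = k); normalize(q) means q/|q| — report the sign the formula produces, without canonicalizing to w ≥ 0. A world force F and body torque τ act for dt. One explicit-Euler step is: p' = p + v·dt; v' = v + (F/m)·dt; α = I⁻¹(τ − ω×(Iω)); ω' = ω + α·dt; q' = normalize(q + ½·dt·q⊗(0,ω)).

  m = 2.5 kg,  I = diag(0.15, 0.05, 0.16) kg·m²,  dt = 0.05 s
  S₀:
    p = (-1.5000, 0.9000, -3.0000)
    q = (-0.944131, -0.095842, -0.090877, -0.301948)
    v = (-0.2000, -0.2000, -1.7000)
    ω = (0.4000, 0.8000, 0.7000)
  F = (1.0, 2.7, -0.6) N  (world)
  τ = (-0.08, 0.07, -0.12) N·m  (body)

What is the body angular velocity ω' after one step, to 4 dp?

gyro term ω×Iω = (0.0616, -0.0028, -0.0320)
angular accel α = (-0.9440, 1.4560, -0.5500)
new body rate ω' = (0.3528, 0.8728, 0.6725)

ω' = (0.3528, 0.8728, 0.6725)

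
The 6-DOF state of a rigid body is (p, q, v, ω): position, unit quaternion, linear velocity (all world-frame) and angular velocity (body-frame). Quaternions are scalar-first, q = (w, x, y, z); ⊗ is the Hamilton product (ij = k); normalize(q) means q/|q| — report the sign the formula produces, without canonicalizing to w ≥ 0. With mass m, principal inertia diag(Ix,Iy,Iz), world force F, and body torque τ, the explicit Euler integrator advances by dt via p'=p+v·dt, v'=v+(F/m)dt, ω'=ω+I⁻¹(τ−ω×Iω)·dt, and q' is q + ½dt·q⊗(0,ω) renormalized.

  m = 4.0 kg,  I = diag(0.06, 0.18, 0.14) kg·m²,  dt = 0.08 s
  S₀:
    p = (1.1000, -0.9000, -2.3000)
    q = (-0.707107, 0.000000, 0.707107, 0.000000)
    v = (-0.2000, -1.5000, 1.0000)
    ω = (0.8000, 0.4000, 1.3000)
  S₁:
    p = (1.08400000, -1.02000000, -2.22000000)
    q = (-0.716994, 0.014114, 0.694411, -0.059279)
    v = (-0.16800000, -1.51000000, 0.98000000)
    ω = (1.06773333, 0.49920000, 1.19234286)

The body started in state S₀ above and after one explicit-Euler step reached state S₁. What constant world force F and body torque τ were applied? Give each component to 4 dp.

ω₁ − ω₀ = (0.26773333, 0.09920000, -0.10765714)
ω₀×(Iω₀) = (-0.0208, -0.0832, 0.0384)
I·α + gyro = (0.1800, 0.1400, -0.1500)
v₁ − v₀ = (0.03200000, -0.01000000, -0.02000000)
m·(v₁−v₀)/dt = (1.6000, -0.5000, -1.0000)

F = (1.6000, -0.5000, -1.0000)
τ = (0.1800, 0.1400, -0.1500)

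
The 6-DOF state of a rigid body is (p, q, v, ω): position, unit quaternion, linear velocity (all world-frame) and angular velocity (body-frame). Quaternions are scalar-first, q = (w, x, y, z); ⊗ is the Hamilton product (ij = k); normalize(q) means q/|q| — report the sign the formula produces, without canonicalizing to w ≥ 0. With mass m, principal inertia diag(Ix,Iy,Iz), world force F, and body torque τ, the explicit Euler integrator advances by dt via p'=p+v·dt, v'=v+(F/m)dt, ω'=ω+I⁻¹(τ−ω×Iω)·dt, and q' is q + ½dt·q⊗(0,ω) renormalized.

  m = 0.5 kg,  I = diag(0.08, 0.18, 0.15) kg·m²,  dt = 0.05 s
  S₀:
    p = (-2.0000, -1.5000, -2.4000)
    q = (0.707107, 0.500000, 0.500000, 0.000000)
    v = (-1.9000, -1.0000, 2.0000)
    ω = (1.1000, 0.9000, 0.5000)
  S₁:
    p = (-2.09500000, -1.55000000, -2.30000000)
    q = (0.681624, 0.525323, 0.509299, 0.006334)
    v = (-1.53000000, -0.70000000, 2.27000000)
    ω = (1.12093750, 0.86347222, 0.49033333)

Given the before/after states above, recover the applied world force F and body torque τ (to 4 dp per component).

F = (3.7000, 3.0000, 2.7000)
τ = (0.0200, -0.1700, 0.0700)

ω₁ − ω₀ = (0.02093750, -0.03652778, -0.00966667)
ω₀×(Iω₀) = (-0.0135, -0.0385, 0.0990)
I·α + gyro = (0.0200, -0.1700, 0.0700)
Δv = v₁−v₀ = (0.37000000, 0.30000000, 0.27000000)
m·(v₁−v₀)/dt = (3.7000, 3.0000, 2.7000)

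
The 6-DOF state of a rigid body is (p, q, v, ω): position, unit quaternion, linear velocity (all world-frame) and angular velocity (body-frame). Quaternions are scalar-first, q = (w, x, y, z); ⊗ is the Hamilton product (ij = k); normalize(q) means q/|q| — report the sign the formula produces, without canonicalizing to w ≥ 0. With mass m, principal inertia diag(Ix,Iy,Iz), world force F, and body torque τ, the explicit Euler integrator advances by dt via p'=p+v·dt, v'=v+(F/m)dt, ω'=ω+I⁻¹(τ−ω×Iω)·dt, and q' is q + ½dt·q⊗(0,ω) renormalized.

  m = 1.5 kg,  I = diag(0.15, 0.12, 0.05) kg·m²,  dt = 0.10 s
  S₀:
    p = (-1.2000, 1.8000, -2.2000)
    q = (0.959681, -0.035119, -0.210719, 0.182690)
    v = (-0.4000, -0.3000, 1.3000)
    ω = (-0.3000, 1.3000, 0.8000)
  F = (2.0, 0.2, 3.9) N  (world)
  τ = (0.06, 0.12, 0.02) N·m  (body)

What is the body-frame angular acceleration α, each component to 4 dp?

ω×(Iω) gyroscopic = (-0.0728, -0.0240, 0.0117)
α = I⁻¹(τ − ω×Iω) = (0.8853, 1.2000, 0.1660)

α = (0.8853, 1.2000, 0.1660)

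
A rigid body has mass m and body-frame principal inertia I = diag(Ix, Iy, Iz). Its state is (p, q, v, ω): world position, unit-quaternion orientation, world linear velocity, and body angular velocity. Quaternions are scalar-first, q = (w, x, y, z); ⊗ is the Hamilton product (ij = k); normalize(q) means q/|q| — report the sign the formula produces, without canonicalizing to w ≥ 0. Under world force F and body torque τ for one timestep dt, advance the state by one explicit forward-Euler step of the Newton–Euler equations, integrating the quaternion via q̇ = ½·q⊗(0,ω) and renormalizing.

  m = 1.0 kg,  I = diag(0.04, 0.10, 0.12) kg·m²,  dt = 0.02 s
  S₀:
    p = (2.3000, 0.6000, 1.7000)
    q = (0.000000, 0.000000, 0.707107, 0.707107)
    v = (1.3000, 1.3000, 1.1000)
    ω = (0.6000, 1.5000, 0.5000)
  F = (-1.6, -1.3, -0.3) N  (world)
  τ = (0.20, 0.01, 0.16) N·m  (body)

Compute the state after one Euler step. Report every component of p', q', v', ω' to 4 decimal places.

α = I⁻¹(τ − ω×Iω) = (4.6250, 0.3400, 0.8833)
new body rate ω' = (0.6925, 1.5068, 0.5177)
Hamilton product q⊗(0,ω) = (-1.4142140, -0.7071070, 0.4242642, -0.4242642)
q + ½dt·q⊗(0,ω), renormalized = (-0.0141, -0.0071, 0.7112, 0.7028)
linear accel F/m = (-1.6000, -1.3000, -0.3000)
new position p' = (2.3260, 0.6260, 1.7220)
new velocity v' = (1.2680, 1.2740, 1.0940)

p' = (2.3260, 0.6260, 1.7220)
q' = (-0.0141, -0.0071, 0.7112, 0.7028)
v' = (1.2680, 1.2740, 1.0940)
ω' = (0.6925, 1.5068, 0.5177)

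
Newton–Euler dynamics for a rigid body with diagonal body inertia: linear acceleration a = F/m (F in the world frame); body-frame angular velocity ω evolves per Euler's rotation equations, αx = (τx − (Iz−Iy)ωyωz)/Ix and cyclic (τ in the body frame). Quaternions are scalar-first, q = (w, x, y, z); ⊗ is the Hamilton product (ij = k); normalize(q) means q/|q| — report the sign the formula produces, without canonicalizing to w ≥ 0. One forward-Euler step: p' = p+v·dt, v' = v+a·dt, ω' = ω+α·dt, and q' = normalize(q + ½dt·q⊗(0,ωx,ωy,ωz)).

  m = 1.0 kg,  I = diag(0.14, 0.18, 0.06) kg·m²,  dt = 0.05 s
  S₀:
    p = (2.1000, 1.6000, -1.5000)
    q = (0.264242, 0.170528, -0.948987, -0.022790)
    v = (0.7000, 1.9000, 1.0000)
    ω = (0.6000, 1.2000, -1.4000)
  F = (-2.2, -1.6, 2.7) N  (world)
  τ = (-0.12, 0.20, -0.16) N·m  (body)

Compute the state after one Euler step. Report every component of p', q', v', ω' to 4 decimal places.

gyro term ω×Iω = (0.2016, -0.0672, 0.0288)
angular accel α = (-2.2971, 1.4844, -3.1467)
new body rate ω' = (0.4851, 1.2742, -1.5573)
Hamilton product q⊗(0,ω) = (1.0045616, 1.5144750, 0.5421556, 0.4040870)
q + ½dt·q⊗(0,ω), renormalized = (0.2890, 0.2081, -0.9343, -0.0127)
p + v·dt = (2.1350, 1.6950, -1.4500)
v' = v + a·dt = (0.5900, 1.8200, 1.1350)

p' = (2.1350, 1.6950, -1.4500)
q' = (0.2890, 0.2081, -0.9343, -0.0127)
v' = (0.5900, 1.8200, 1.1350)
ω' = (0.4851, 1.2742, -1.5573)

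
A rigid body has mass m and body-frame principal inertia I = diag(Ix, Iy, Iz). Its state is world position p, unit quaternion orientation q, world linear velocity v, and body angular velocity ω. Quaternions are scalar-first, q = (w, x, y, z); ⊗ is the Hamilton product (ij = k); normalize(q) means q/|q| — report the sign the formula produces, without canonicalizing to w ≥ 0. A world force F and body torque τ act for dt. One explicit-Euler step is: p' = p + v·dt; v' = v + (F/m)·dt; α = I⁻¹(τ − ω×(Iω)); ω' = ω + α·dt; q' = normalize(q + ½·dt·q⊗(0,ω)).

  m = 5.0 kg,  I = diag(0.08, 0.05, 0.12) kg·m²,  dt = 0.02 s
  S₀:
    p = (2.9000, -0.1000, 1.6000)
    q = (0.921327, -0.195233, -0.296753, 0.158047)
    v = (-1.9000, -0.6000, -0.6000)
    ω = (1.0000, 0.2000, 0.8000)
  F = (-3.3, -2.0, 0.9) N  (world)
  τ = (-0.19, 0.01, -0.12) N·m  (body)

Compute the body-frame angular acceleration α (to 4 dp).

α = (-2.5150, 0.8400, -0.9500)

ω×(Iω) gyroscopic = (0.0112, -0.0320, -0.0060)
α = I⁻¹(τ − ω×Iω) = (-2.5150, 0.8400, -0.9500)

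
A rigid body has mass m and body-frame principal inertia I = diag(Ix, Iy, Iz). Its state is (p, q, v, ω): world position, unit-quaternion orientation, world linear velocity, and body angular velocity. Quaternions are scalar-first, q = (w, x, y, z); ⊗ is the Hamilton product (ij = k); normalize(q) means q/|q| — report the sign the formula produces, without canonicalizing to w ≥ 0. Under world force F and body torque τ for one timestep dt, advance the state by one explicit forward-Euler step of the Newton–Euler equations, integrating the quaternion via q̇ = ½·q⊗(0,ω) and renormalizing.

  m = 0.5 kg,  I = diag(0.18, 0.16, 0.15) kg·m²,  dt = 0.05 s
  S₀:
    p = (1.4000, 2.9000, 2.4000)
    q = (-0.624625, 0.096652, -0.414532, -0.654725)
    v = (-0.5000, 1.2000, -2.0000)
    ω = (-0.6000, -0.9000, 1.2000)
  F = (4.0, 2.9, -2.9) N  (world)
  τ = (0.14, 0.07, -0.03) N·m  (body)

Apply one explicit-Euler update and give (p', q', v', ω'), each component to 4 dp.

p' = (1.3750, 2.9600, 2.3000)
q' = (-0.6124, 0.0788, -0.3932, -0.6813)
v' = (-0.1000, 1.4900, -2.2900)
ω' = (-0.5641, -0.8714, 1.1936)

precession coupling ω×(Iω) = (0.0108, -0.0216, -0.0108)
(τ − ω×Iω)/I = (0.7178, 0.5725, -0.1280)
ω + α·dt = (-0.5641, -0.8714, 1.1936)
2q̇ = q⊗(0,ω) = (0.4705824, -0.7119159, 0.8390151, -1.0852560)
q + ½dt·q⊗(0,ω), renormalized = (-0.6124, 0.0788, -0.3932, -0.6813)
a = (8.0000, 5.8000, -5.8000)
p + v·dt = (1.3750, 2.9600, 2.3000)
v' = v + a·dt = (-0.1000, 1.4900, -2.2900)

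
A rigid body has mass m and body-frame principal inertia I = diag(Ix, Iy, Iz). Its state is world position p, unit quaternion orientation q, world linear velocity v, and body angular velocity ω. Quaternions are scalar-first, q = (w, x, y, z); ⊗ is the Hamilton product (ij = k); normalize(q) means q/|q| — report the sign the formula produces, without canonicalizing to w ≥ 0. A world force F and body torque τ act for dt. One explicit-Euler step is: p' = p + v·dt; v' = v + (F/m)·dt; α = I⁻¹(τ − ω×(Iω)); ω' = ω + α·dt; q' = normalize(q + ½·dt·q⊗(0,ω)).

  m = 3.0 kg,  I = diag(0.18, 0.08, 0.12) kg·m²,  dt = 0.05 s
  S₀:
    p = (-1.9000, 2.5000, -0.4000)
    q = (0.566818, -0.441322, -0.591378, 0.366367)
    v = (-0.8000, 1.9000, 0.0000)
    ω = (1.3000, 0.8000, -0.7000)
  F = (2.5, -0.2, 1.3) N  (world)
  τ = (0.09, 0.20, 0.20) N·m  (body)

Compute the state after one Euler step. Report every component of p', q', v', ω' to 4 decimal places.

new position p' = (-1.9400, 2.5950, -0.4000)
v + (F/m)dt = (-0.7583, 1.8967, 0.0217)
precession coupling ω×(Iω) = (-0.0224, -0.0546, -0.1040)
(τ − ω×Iω)/I = (0.6244, 3.1825, 2.5333)
new body rate ω' = (1.3312, 0.9591, -0.5733)
Hamilton product q⊗(0,ω) = (1.3032779, 0.8577344, 0.6208061, 0.0189612)
updated quaternion q' = (0.5989, -0.4195, -0.5754, 0.3665)

p' = (-1.9400, 2.5950, -0.4000)
q' = (0.5989, -0.4195, -0.5754, 0.3665)
v' = (-0.7583, 1.8967, 0.0217)
ω' = (1.3312, 0.9591, -0.5733)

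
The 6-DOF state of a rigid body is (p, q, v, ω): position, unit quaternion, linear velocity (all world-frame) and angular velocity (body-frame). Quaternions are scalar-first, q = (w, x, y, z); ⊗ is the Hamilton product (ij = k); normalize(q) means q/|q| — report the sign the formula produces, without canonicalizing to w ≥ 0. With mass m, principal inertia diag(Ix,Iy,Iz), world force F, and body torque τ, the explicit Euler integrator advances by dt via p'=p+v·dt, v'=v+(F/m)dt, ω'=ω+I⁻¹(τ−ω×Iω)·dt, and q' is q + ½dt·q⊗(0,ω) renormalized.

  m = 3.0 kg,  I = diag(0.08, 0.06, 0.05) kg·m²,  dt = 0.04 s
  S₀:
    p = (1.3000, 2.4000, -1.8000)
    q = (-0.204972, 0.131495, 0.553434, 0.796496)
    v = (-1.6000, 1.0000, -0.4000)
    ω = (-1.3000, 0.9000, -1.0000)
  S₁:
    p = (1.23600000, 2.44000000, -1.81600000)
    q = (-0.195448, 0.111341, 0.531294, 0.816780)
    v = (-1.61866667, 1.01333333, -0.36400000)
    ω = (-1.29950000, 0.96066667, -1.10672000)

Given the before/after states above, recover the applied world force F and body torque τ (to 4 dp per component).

rate change Δω = (0.00050000, 0.06066667, -0.10672000)
applied torque τ = (0.0100, 0.1300, -0.1100)
velocity change Δv = (-0.01866667, 0.01333333, 0.03600000)
F = m·Δv/dt = (-1.4000, 1.0000, 2.7000)

F = (-1.4000, 1.0000, 2.7000)
τ = (0.0100, 0.1300, -0.1100)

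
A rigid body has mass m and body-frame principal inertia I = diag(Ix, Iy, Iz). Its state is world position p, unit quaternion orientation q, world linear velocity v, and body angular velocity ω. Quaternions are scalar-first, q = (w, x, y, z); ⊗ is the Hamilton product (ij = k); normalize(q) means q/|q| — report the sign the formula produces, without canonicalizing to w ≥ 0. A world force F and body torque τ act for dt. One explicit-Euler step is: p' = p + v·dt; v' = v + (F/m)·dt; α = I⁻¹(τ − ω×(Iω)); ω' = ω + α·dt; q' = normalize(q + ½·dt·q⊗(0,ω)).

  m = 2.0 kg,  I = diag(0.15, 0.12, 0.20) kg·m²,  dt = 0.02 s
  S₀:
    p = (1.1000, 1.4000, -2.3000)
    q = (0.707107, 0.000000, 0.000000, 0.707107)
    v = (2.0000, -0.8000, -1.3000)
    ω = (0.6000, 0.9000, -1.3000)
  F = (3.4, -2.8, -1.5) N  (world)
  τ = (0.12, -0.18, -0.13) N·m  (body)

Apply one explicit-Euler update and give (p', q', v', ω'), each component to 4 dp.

p' = p + v·dt = (1.1400, 1.3840, -2.3260)
new velocity v' = (2.0340, -0.8280, -1.3150)
angular accel α = (1.4240, -1.8250, -0.5690)
ω' = ω + α·dt = (0.6285, 0.8635, -1.3114)
q⊗(0,ω) = (0.9192391, -0.2121321, 1.0606605, -0.9192391)
updated quaternion q' = (0.7162, -0.0021, 0.0106, 0.6978)

p' = (1.1400, 1.3840, -2.3260)
q' = (0.7162, -0.0021, 0.0106, 0.6978)
v' = (2.0340, -0.8280, -1.3150)
ω' = (0.6285, 0.8635, -1.3114)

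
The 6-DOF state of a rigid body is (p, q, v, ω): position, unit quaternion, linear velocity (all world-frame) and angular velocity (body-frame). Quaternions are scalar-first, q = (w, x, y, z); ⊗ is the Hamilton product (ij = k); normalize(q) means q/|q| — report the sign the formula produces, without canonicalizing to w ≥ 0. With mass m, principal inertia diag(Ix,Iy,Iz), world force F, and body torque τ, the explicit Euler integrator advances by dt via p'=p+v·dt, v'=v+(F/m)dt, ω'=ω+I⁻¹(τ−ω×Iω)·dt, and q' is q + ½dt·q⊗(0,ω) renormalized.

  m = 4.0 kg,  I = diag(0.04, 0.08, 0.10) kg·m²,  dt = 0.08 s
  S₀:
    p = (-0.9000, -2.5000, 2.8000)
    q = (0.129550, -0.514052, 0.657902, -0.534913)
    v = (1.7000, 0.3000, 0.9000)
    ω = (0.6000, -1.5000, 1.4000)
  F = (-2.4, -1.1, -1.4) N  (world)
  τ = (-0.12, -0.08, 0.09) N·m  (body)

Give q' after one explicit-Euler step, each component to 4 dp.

Hamilton product q⊗(0,ω) = (2.0441624, 0.1964233, 0.2044000, 0.5577068)
q + ½dt·q⊗(0,ω), renormalized = (0.2105, -0.5044, 0.6637, -0.5107)

q' = (0.2105, -0.5044, 0.6637, -0.5107)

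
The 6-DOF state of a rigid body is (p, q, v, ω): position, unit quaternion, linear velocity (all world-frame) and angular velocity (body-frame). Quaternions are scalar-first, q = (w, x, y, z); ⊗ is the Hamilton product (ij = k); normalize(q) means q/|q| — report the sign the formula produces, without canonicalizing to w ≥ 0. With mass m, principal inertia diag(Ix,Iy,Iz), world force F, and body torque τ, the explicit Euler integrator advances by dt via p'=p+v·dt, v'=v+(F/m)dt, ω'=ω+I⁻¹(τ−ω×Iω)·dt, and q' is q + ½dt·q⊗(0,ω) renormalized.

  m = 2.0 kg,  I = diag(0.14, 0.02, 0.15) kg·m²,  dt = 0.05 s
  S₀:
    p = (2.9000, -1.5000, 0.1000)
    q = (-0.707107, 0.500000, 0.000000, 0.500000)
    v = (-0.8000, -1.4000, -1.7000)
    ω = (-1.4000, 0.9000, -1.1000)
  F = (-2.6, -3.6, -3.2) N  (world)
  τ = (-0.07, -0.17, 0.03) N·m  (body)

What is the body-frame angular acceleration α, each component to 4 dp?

α = (0.4193, -7.7300, -0.8080)

ω×(Iω) gyroscopic = (-0.1287, -0.0154, 0.1512)
α = I⁻¹(τ − ω×Iω) = (0.4193, -7.7300, -0.8080)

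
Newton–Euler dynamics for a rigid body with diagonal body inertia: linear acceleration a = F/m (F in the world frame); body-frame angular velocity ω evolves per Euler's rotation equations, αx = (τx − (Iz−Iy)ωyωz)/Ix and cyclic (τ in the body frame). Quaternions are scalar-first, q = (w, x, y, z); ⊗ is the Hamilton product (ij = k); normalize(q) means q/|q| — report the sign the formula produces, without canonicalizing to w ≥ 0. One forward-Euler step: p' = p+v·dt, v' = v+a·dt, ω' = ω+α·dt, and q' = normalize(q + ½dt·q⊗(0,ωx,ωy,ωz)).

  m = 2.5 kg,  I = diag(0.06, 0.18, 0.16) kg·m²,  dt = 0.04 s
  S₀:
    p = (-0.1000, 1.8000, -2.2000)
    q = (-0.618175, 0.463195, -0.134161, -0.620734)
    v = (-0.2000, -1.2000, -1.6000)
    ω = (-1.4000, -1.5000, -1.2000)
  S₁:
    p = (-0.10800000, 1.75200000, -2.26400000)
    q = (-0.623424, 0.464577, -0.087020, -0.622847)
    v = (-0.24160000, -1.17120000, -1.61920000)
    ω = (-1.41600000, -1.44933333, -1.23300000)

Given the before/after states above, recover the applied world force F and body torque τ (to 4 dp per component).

F = (-2.6000, 1.8000, -1.2000)
τ = (-0.0600, 0.0600, 0.1200)

Δω = ω₁−ω₀ = (-0.01600000, 0.05066667, -0.03300000)
precession coupling = (-0.0360, -0.1680, 0.2520)
τ = I·(Δω/dt) + ω₀×(Iω₀) = (-0.0600, 0.0600, 0.1200)
velocity change Δv = (-0.04160000, 0.02880000, -0.01920000)
m·(v₁−v₀)/dt = (-2.6000, 1.8000, -1.2000)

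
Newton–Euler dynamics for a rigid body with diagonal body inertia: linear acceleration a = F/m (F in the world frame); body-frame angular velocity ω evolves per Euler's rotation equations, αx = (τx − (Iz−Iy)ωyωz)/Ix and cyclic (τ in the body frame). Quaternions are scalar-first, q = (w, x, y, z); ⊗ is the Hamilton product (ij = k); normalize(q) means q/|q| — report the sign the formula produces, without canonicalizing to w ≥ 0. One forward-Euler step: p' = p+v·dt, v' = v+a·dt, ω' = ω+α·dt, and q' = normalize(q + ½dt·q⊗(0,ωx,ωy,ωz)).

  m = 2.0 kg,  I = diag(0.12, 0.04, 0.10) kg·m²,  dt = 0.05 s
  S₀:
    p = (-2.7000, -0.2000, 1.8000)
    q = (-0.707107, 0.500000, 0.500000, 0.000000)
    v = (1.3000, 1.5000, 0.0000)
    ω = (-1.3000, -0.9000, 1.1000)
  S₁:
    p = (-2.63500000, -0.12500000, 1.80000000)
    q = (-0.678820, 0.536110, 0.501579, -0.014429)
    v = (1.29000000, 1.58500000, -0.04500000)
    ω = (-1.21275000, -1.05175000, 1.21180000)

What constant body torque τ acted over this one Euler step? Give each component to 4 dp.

τ = (0.1500, -0.1500, 0.1300)

rate change Δω = (0.08725000, -0.15175000, 0.11180000)
τ = I·(Δω/dt) + ω₀×(Iω₀) = (0.1500, -0.1500, 0.1300)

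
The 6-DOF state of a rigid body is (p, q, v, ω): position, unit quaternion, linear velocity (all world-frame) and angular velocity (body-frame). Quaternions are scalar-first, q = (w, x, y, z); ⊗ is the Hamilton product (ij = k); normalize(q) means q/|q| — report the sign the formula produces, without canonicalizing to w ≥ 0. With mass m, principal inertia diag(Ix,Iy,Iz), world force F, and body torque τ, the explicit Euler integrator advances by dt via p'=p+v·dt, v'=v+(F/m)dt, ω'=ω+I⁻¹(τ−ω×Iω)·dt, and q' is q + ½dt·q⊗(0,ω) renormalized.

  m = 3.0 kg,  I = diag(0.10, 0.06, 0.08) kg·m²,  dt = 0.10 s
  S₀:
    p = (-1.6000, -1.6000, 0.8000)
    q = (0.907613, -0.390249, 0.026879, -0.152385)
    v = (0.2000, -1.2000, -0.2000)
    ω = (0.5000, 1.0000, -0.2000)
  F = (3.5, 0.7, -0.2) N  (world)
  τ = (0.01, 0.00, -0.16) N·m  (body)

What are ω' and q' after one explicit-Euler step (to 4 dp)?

ω' = (0.5140, 1.0033, -0.3750)
q' = (0.9130, -0.3596, 0.0644, -0.1814)

ω×(Iω) gyroscopic = (-0.0040, -0.0020, -0.0200)
(τ − ω×Iω)/I = (0.1400, 0.0333, -1.7500)
ω' = ω + α·dt = (0.5140, 1.0033, -0.3750)
Hamilton product q⊗(0,ω) = (0.1377685, 0.6008157, 0.7533707, -0.5852111)
q' = normalize(q + ½dt·q⊗(0,ω)) = (0.9130, -0.3596, 0.0644, -0.1814)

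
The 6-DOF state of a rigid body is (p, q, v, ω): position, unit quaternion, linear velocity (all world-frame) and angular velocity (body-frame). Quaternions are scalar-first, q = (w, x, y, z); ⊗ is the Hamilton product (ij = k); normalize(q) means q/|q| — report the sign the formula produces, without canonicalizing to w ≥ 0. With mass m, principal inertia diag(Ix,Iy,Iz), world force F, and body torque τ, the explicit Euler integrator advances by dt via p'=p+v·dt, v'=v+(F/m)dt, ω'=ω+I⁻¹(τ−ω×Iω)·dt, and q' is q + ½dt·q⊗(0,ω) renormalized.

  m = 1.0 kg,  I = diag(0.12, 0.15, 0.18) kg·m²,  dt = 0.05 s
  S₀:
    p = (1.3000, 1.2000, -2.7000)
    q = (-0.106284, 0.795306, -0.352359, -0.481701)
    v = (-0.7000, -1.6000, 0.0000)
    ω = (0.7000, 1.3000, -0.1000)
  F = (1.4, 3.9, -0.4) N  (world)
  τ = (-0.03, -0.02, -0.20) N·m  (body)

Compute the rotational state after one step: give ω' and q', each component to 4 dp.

ω' = (0.6891, 1.2919, -0.1631)
q' = (-0.1099, 0.8094, -0.3620, -0.4491)

gyro term ω×Iω = (-0.0039, 0.0042, 0.0273)
α = I⁻¹(τ − ω×Iω) = (-0.2175, -0.1613, -1.2628)
ω + α·dt = (0.6891, 1.2919, -0.1631)
2q̇ = q⊗(0,ω) = (-0.1468176, 0.5870484, -0.3958293, 1.2911775)
updated quaternion q' = (-0.1099, 0.8094, -0.3620, -0.4491)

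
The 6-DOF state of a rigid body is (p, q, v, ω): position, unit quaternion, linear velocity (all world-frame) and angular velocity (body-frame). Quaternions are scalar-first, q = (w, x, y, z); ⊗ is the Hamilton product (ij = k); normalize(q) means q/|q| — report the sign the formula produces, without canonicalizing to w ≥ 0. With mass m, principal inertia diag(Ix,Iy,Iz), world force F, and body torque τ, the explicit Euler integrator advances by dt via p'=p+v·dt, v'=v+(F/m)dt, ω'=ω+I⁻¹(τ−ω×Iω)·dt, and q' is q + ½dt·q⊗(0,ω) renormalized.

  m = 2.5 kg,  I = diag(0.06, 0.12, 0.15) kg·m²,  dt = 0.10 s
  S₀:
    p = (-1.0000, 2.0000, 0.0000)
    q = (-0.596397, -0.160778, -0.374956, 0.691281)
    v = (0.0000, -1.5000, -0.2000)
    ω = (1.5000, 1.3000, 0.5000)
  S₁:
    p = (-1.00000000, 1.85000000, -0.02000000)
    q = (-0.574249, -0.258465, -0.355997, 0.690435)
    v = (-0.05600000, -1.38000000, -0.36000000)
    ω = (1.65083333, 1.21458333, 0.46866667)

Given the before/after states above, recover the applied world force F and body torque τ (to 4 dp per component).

F = (-1.4000, 3.0000, -4.0000)
τ = (0.1100, -0.1700, 0.0700)

v₁ − v₀ = (-0.05600000, 0.12000000, -0.16000000)
applied force F = (-1.4000, 3.0000, -4.0000)
ω₁ − ω₀ = (0.15083333, -0.08541667, -0.03133333)
applied torque τ = (0.1100, -0.1700, 0.0700)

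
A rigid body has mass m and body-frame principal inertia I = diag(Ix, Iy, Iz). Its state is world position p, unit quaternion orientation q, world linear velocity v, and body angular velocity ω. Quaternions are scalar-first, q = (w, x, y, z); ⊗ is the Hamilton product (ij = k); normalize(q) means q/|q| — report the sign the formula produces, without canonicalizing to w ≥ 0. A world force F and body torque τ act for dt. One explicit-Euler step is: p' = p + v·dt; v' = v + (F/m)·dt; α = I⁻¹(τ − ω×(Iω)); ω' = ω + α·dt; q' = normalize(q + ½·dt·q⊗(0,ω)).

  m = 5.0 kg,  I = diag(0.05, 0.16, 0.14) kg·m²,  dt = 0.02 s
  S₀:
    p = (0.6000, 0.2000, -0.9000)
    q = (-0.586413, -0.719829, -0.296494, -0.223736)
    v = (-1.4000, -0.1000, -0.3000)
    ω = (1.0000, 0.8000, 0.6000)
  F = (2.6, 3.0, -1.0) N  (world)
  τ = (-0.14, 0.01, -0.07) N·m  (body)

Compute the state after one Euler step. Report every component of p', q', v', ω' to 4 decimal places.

ω×(Iω) gyroscopic = (-0.0096, -0.0540, 0.0880)
(τ − ω×Iω)/I = (-2.6080, 0.4000, -1.1286)
ω' = ω + α·dt = (0.9478, 0.8080, 0.5774)
q⊗(0,ω) = (1.0912658, -0.5853206, -0.2609690, -0.6312170)
updated quaternion q' = (-0.5754, -0.7256, -0.2991, -0.2300)
a = F/m = (0.5200, 0.6000, -0.2000)
p + v·dt = (0.5720, 0.1980, -0.9060)
new velocity v' = (-1.3896, -0.0880, -0.3040)

p' = (0.5720, 0.1980, -0.9060)
q' = (-0.5754, -0.7256, -0.2991, -0.2300)
v' = (-1.3896, -0.0880, -0.3040)
ω' = (0.9478, 0.8080, 0.5774)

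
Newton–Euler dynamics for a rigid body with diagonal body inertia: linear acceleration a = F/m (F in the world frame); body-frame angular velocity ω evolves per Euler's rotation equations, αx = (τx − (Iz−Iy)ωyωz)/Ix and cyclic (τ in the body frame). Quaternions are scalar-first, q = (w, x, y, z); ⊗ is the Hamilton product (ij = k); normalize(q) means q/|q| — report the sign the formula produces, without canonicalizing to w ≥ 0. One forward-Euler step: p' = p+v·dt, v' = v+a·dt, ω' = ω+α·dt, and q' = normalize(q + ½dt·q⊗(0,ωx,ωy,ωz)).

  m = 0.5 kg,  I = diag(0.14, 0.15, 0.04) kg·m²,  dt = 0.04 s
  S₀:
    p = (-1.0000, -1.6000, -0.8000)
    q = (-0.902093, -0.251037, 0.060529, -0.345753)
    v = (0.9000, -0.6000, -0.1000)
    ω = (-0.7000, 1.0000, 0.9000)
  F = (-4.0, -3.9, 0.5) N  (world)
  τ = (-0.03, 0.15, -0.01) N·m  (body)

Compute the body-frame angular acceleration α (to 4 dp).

α = (0.4929, 1.4200, -0.0750)

ω×(Iω) gyroscopic = (-0.0990, -0.0630, -0.0070)
angular accel α = (0.4929, 1.4200, -0.0750)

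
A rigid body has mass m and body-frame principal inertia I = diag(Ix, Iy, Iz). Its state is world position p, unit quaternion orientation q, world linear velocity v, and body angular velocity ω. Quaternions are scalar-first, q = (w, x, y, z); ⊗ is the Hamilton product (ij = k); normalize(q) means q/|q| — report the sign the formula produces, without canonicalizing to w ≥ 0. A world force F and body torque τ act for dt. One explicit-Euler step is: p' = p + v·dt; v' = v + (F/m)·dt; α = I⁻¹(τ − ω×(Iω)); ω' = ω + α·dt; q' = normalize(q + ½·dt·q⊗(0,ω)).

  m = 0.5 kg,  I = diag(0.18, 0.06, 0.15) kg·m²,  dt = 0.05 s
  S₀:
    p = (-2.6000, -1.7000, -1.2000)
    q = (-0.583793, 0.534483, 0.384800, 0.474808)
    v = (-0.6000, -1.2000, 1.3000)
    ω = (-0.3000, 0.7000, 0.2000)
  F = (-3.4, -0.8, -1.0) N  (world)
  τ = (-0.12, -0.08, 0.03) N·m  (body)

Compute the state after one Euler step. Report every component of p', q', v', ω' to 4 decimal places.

p' = (-2.6300, -1.7600, -1.1350)
q' = (-0.5888, 0.5324, 0.3683, 0.4840)
v' = (-0.9400, -1.2800, 1.2000)
ω' = (-0.3368, 0.6348, 0.2016)

ω×(Iω) gyroscopic = (0.0126, -0.0018, 0.0252)
(τ − ω×Iω)/I = (-0.7367, -1.3033, 0.0320)
new body rate ω' = (-0.3368, 0.6348, 0.2016)
2q̇ = q⊗(0,ω) = (-0.2039767, -0.0802677, -0.6579941, 0.3728195)
q + ½dt·q⊗(0,ω), renormalized = (-0.5888, 0.5324, 0.3683, 0.4840)
a = (-6.8000, -1.6000, -2.0000)
p' = p + v·dt = (-2.6300, -1.7600, -1.1350)
v + (F/m)dt = (-0.9400, -1.2800, 1.2000)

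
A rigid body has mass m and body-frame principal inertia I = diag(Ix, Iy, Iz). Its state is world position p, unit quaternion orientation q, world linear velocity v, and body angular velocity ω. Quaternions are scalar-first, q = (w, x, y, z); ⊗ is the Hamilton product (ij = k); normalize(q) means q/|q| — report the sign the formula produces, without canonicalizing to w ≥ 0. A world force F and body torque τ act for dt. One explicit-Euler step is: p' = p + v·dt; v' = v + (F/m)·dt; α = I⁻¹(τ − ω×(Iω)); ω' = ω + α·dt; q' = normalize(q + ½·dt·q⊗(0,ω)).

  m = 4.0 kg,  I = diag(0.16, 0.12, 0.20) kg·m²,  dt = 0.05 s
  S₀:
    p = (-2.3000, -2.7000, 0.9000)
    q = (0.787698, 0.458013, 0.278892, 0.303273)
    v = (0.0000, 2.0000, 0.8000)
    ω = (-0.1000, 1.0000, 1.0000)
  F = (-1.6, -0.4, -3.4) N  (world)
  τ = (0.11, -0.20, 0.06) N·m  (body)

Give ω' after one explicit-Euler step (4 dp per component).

ω' = (-0.0906, 0.9150, 1.0140)

angular accel α = (0.1875, -1.7000, 0.2800)
ω + α·dt = (-0.0906, 0.9150, 1.0140)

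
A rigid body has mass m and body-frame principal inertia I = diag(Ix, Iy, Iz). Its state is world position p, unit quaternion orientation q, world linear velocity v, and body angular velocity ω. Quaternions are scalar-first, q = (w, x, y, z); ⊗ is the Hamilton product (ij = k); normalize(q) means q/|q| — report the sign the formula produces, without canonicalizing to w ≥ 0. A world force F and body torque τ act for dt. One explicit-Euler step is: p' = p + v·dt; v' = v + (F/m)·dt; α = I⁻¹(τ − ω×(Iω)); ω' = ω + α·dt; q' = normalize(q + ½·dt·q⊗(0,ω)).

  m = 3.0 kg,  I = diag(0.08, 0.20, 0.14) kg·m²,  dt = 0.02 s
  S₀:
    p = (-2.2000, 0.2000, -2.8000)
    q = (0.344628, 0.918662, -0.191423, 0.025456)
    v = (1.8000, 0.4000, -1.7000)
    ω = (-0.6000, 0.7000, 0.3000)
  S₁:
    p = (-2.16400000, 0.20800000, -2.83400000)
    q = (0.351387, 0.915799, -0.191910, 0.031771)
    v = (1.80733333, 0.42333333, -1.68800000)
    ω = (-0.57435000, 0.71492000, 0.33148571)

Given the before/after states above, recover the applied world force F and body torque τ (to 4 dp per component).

F = (1.1000, 3.5000, 1.8000)
τ = (0.0900, 0.1600, 0.1700)

velocity change Δv = (0.00733333, 0.02333333, 0.01200000)
F = m·Δv/dt = (1.1000, 3.5000, 1.8000)
rate change Δω = (0.02565000, 0.01492000, 0.03148571)
ω₀×(Iω₀) = (-0.0126, 0.0108, -0.0504)
I·α + gyro = (0.0900, 0.1600, 0.1700)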